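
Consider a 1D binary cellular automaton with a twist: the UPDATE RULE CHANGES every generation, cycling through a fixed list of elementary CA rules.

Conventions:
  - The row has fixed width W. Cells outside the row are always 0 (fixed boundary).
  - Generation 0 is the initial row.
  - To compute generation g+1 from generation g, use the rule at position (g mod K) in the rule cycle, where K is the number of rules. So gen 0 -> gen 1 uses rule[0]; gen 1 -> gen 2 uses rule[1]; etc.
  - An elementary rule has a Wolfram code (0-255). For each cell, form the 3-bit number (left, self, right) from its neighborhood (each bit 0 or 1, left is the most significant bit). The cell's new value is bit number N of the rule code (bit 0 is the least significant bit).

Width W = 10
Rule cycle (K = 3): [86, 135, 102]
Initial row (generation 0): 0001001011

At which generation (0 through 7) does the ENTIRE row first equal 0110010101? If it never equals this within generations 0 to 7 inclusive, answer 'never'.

Gen 0: 0001001011
Gen 1 (rule 86): 0011111001
Gen 2 (rule 135): 1101110011
Gen 3 (rule 102): 0110010101
Gen 4 (rule 86): 1011110101
Gen 5 (rule 135): 1001100101
Gen 6 (rule 102): 1010101111
Gen 7 (rule 86): 1010100001

Answer: 3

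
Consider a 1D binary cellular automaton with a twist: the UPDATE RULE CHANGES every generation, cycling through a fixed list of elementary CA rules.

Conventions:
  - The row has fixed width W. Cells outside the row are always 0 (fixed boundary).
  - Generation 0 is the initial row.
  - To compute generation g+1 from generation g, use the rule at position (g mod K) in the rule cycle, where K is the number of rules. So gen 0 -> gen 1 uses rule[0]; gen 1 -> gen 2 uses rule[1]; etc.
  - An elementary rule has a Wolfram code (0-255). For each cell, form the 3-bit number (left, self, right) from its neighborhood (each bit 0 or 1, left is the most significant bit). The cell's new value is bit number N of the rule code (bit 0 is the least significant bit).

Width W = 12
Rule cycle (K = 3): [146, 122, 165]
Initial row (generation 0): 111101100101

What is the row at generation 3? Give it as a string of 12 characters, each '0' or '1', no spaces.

Answer: 011000011001

Derivation:
Gen 0: 111101100101
Gen 1 (rule 146): 011000011000
Gen 2 (rule 122): 111100111100
Gen 3 (rule 165): 011000011001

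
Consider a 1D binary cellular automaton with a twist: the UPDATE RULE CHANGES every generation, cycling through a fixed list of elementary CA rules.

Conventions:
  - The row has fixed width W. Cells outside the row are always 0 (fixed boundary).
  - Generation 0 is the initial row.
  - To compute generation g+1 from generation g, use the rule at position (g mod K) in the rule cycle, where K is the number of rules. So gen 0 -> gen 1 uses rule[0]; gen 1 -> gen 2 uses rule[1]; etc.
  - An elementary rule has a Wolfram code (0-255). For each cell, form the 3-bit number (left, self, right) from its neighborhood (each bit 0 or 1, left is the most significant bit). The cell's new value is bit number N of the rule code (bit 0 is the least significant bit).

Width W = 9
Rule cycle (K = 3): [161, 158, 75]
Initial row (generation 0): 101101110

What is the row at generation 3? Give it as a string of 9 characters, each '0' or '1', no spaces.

Answer: 100010110

Derivation:
Gen 0: 101101110
Gen 1 (rule 161): 010010100
Gen 2 (rule 158): 111110110
Gen 3 (rule 75): 100010110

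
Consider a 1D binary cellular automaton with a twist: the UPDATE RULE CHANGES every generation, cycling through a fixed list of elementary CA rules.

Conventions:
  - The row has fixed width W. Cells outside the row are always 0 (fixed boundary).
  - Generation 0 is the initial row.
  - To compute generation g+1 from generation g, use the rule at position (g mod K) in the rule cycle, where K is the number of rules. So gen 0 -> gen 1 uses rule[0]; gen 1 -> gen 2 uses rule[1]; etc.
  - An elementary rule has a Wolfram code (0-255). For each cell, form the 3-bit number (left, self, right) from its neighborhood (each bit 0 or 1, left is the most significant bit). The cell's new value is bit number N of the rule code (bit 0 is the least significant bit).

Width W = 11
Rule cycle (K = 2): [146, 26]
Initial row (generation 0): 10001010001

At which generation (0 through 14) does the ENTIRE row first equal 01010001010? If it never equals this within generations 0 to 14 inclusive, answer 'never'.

Answer: 1

Derivation:
Gen 0: 10001010001
Gen 1 (rule 146): 01010001010
Gen 2 (rule 26): 10001010001
Gen 3 (rule 146): 01010001010
Gen 4 (rule 26): 10001010001
Gen 5 (rule 146): 01010001010
Gen 6 (rule 26): 10001010001
Gen 7 (rule 146): 01010001010
Gen 8 (rule 26): 10001010001
Gen 9 (rule 146): 01010001010
Gen 10 (rule 26): 10001010001
Gen 11 (rule 146): 01010001010
Gen 12 (rule 26): 10001010001
Gen 13 (rule 146): 01010001010
Gen 14 (rule 26): 10001010001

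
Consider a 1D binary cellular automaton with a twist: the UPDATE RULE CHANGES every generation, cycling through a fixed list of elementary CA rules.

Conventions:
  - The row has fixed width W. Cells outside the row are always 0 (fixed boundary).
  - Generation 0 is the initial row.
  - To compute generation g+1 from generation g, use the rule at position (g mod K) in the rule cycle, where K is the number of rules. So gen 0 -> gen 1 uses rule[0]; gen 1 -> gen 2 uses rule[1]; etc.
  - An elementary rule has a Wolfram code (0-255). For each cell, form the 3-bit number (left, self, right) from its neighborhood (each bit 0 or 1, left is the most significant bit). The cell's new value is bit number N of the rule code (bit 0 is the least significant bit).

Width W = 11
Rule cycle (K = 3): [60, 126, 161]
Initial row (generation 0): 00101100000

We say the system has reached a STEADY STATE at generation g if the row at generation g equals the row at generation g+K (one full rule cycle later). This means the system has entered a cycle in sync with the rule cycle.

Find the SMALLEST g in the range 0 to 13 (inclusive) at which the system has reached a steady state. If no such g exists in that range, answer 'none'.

Answer: none

Derivation:
Gen 0: 00101100000
Gen 1 (rule 60): 00111010000
Gen 2 (rule 126): 01101111000
Gen 3 (rule 161): 00010110011
Gen 4 (rule 60): 00011101010
Gen 5 (rule 126): 00110111111
Gen 6 (rule 161): 10001011110
Gen 7 (rule 60): 11001110001
Gen 8 (rule 126): 11111011011
Gen 9 (rule 161): 01110100100
Gen 10 (rule 60): 01001110110
Gen 11 (rule 126): 11111011111
Gen 12 (rule 161): 01110101110
Gen 13 (rule 60): 01001111001
Gen 14 (rule 126): 11111001111
Gen 15 (rule 161): 01110000110
Gen 16 (rule 60): 01001000101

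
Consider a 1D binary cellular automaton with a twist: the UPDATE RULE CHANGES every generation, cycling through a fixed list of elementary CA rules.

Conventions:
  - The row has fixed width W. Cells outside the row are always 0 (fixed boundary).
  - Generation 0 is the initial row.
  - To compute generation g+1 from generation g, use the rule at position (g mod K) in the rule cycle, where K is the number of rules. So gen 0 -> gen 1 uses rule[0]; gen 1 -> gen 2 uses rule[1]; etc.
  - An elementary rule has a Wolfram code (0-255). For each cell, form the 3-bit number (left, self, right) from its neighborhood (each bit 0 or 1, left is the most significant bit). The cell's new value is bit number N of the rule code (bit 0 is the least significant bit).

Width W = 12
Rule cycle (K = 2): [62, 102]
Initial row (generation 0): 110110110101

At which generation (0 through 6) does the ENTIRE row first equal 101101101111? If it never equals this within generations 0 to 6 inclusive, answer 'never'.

Gen 0: 110110110101
Gen 1 (rule 62): 101101101111
Gen 2 (rule 102): 110110110001
Gen 3 (rule 62): 101101101011
Gen 4 (rule 102): 110110111101
Gen 5 (rule 62): 101101100011
Gen 6 (rule 102): 110110100101

Answer: 1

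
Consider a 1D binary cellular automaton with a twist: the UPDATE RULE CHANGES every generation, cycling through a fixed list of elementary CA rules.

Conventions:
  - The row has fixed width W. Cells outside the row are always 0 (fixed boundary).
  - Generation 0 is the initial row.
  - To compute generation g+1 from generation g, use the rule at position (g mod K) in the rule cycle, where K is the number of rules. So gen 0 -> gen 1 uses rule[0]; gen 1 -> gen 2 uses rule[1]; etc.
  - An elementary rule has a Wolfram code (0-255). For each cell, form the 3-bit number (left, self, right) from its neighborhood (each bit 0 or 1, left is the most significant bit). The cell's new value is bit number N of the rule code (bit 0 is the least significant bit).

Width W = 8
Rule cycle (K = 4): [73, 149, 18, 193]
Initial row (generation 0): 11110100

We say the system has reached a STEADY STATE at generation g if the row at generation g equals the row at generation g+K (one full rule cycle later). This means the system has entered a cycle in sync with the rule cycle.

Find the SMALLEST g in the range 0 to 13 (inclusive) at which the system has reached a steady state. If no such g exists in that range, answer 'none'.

Gen 0: 11110100
Gen 1 (rule 73): 10010001
Gen 2 (rule 149): 11011101
Gen 3 (rule 18): 00000000
Gen 4 (rule 193): 11111111
Gen 5 (rule 73): 10000001
Gen 6 (rule 149): 11111101
Gen 7 (rule 18): 00000000
Gen 8 (rule 193): 11111111
Gen 9 (rule 73): 10000001
Gen 10 (rule 149): 11111101
Gen 11 (rule 18): 00000000
Gen 12 (rule 193): 11111111
Gen 13 (rule 73): 10000001
Gen 14 (rule 149): 11111101
Gen 15 (rule 18): 00000000
Gen 16 (rule 193): 11111111
Gen 17 (rule 73): 10000001

Answer: 3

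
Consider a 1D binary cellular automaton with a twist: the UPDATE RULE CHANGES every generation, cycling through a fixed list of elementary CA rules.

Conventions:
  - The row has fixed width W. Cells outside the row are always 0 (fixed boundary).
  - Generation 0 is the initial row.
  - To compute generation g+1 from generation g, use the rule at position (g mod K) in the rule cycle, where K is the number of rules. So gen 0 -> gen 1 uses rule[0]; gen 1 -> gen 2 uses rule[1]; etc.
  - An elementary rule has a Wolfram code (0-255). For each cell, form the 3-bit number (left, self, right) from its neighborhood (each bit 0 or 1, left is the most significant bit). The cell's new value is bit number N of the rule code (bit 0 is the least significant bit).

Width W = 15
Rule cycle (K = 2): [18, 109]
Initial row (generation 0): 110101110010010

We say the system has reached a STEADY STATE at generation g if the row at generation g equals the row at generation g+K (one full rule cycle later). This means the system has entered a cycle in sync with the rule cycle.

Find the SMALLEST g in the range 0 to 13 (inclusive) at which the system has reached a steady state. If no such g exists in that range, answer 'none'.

Answer: 3

Derivation:
Gen 0: 110101110010010
Gen 1 (rule 18): 000000001101101
Gen 2 (rule 109): 111111101111111
Gen 3 (rule 18): 000000000000000
Gen 4 (rule 109): 111111111111111
Gen 5 (rule 18): 000000000000000
Gen 6 (rule 109): 111111111111111
Gen 7 (rule 18): 000000000000000
Gen 8 (rule 109): 111111111111111
Gen 9 (rule 18): 000000000000000
Gen 10 (rule 109): 111111111111111
Gen 11 (rule 18): 000000000000000
Gen 12 (rule 109): 111111111111111
Gen 13 (rule 18): 000000000000000
Gen 14 (rule 109): 111111111111111
Gen 15 (rule 18): 000000000000000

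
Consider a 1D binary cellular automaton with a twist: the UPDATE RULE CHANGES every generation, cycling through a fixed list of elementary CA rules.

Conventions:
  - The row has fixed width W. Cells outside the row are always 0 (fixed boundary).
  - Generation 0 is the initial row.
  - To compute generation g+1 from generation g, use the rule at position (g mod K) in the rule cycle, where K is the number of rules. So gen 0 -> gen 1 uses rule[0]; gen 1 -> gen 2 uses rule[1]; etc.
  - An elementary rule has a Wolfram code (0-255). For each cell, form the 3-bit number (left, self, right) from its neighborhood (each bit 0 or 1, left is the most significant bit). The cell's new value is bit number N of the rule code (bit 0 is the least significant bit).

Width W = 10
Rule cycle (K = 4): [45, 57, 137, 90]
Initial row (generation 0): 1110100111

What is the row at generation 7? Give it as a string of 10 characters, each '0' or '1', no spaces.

Gen 0: 1110100111
Gen 1 (rule 45): 1001100100
Gen 2 (rule 57): 0101010011
Gen 3 (rule 137): 0000000010
Gen 4 (rule 90): 0000000101
Gen 5 (rule 45): 1111110111
Gen 6 (rule 57): 1000001100
Gen 7 (rule 137): 0011101001

Answer: 0011101001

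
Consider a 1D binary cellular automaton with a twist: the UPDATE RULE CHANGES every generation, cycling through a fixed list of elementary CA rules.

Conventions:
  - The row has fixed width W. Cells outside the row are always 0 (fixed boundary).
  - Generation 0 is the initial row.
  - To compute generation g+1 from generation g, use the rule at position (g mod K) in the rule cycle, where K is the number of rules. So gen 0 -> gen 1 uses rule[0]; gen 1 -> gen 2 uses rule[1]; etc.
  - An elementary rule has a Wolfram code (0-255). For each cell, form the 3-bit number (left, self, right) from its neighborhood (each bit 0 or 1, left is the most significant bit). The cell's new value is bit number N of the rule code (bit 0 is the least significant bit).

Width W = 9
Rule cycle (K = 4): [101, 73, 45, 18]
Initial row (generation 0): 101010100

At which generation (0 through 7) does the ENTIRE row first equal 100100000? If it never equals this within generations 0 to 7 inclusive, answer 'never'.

Answer: never

Derivation:
Gen 0: 101010100
Gen 1 (rule 101): 111111101
Gen 2 (rule 73): 100000100
Gen 3 (rule 45): 101110101
Gen 4 (rule 18): 000000000
Gen 5 (rule 101): 111111111
Gen 6 (rule 73): 100000001
Gen 7 (rule 45): 101111101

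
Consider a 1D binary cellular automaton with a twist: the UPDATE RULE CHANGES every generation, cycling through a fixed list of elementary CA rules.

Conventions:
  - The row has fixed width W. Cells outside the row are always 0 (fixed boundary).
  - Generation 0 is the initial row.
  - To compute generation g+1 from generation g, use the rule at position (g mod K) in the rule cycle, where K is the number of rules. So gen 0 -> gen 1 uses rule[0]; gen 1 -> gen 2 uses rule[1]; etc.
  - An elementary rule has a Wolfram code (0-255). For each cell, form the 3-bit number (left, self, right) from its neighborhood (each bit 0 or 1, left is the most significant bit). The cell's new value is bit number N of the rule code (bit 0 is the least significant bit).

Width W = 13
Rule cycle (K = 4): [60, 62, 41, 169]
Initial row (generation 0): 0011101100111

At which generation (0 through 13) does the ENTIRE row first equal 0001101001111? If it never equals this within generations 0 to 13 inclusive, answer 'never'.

Answer: 4

Derivation:
Gen 0: 0011101100111
Gen 1 (rule 60): 0010011010100
Gen 2 (rule 62): 0111110111110
Gen 3 (rule 41): 0100001100000
Gen 4 (rule 169): 0001101001111
Gen 5 (rule 60): 0001011101000
Gen 6 (rule 62): 0011110011100
Gen 7 (rule 41): 1010000010001
Gen 8 (rule 169): 0100111000100
Gen 9 (rule 60): 0110100100110
Gen 10 (rule 62): 1101111111101
Gen 11 (rule 41): 1011000000010
Gen 12 (rule 169): 0110011111000
Gen 13 (rule 60): 0101010000100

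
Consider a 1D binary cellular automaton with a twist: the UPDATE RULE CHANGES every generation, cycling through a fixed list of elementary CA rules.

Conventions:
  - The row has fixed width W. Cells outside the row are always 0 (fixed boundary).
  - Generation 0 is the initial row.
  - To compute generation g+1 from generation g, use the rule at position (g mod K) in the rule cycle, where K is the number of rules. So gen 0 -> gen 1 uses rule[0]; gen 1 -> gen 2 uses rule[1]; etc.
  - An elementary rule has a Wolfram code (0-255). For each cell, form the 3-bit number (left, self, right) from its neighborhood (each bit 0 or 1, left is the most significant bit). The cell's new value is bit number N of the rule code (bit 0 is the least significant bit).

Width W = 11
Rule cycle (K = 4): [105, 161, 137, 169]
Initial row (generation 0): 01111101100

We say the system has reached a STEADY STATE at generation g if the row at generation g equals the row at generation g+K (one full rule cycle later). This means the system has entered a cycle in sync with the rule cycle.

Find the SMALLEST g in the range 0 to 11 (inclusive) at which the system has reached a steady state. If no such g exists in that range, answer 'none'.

Answer: none

Derivation:
Gen 0: 01111101100
Gen 1 (rule 105): 01000111101
Gen 2 (rule 161): 00010011010
Gen 3 (rule 137): 11000010000
Gen 4 (rule 169): 10011000111
Gen 5 (rule 105): 00011010101
Gen 6 (rule 161): 11000101010
Gen 7 (rule 137): 10010000000
Gen 8 (rule 169): 00000111111
Gen 9 (rule 105): 11110100001
Gen 10 (rule 161): 01101001100
Gen 11 (rule 137): 01000001001
Gen 12 (rule 169): 00011100000
Gen 13 (rule 105): 11010101111
Gen 14 (rule 161): 00101010110
Gen 15 (rule 137): 10000000100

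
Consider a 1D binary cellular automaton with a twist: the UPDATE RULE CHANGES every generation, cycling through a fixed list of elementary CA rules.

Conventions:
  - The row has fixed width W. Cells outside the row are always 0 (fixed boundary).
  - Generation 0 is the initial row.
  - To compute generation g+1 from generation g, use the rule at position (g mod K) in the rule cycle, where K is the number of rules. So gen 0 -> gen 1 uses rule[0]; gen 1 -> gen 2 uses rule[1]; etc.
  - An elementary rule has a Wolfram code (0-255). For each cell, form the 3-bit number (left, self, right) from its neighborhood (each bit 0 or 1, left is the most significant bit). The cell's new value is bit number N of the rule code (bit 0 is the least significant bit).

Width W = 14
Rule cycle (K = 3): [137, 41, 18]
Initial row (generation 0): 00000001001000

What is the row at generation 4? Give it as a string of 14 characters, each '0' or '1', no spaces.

Answer: 00011000111100

Derivation:
Gen 0: 00000001001000
Gen 1 (rule 137): 11111100000011
Gen 2 (rule 41): 10000001111010
Gen 3 (rule 18): 01000010000001
Gen 4 (rule 137): 00011000111100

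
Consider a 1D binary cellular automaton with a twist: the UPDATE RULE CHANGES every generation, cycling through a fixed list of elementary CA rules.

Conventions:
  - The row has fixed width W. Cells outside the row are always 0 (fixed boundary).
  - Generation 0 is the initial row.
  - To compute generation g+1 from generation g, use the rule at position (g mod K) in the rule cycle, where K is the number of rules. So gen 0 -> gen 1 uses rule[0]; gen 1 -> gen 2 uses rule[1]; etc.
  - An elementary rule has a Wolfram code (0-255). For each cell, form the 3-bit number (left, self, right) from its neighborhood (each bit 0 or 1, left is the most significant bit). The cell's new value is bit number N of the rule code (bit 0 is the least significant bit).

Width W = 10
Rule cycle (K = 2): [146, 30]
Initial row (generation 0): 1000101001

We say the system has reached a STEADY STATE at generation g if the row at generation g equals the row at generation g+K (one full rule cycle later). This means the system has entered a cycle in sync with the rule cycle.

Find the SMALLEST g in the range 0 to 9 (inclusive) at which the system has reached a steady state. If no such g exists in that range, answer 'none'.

Answer: 3

Derivation:
Gen 0: 1000101001
Gen 1 (rule 146): 0101000110
Gen 2 (rule 30): 1101101101
Gen 3 (rule 146): 0000000000
Gen 4 (rule 30): 0000000000
Gen 5 (rule 146): 0000000000
Gen 6 (rule 30): 0000000000
Gen 7 (rule 146): 0000000000
Gen 8 (rule 30): 0000000000
Gen 9 (rule 146): 0000000000
Gen 10 (rule 30): 0000000000
Gen 11 (rule 146): 0000000000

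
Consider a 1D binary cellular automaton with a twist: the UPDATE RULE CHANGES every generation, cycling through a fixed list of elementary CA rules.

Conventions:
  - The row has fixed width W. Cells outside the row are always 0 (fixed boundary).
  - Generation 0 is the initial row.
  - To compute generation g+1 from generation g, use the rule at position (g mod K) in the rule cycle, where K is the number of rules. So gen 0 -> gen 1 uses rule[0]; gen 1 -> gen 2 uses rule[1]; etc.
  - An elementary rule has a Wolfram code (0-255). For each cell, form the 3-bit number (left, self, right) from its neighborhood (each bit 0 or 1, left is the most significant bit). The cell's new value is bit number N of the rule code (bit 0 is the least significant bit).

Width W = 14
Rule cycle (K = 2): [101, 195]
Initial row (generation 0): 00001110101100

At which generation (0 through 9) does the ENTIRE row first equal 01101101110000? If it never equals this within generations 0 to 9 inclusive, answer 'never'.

Gen 0: 00001110101100
Gen 1 (rule 101): 11100011110101
Gen 2 (rule 195): 01101101110000
Gen 3 (rule 101): 00110110010111
Gen 4 (rule 195): 11010010100011
Gen 5 (rule 101): 01110011101001
Gen 6 (rule 195): 10110101100010
Gen 7 (rule 101): 11011110101010
Gen 8 (rule 195): 01001110000000
Gen 9 (rule 101): 01000010111111

Answer: 2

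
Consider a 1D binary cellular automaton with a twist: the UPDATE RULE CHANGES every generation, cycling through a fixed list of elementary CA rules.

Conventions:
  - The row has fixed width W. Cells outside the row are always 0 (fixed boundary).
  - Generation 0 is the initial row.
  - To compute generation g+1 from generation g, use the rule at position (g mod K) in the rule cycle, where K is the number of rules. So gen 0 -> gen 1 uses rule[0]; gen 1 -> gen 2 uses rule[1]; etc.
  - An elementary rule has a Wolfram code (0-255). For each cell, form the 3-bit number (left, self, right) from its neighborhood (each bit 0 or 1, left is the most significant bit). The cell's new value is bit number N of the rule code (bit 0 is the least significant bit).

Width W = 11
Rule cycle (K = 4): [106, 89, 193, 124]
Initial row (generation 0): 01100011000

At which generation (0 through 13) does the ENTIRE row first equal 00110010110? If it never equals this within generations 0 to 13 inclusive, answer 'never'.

Gen 0: 01100011000
Gen 1 (rule 106): 11100111000
Gen 2 (rule 89): 10110101111
Gen 3 (rule 193): 00010000111
Gen 4 (rule 124): 00011000101
Gen 5 (rule 106): 00111001010
Gen 6 (rule 89): 10101100001
Gen 7 (rule 193): 00000101100
Gen 8 (rule 124): 00000111110
Gen 9 (rule 106): 00001100010
Gen 10 (rule 89): 11101111001
Gen 11 (rule 193): 01100111000
Gen 12 (rule 124): 01110101100
Gen 13 (rule 106): 11011011100

Answer: never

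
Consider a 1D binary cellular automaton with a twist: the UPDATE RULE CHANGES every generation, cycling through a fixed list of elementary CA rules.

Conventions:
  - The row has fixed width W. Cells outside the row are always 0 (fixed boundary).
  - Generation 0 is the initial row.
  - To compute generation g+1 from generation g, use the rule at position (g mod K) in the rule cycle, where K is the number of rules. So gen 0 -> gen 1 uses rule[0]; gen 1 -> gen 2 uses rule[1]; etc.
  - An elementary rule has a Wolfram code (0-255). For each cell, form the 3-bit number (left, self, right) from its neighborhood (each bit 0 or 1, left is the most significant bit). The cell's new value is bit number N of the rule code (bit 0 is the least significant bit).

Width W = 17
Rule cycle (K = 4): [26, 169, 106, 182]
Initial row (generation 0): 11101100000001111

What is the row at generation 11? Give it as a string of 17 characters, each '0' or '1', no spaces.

Answer: 11111111010111000

Derivation:
Gen 0: 11101100000001111
Gen 1 (rule 26): 10001010000011000
Gen 2 (rule 169): 00100100111010011
Gen 3 (rule 106): 01001001101100111
Gen 4 (rule 182): 11111110010011010
Gen 5 (rule 26): 10000001101110001
Gen 6 (rule 169): 00111101011100100
Gen 7 (rule 106): 01100110110101000
Gen 8 (rule 182): 10011001001111100
Gen 9 (rule 26): 01110110111000010
Gen 10 (rule 169): 01101101110011000
Gen 11 (rule 106): 11111111010111000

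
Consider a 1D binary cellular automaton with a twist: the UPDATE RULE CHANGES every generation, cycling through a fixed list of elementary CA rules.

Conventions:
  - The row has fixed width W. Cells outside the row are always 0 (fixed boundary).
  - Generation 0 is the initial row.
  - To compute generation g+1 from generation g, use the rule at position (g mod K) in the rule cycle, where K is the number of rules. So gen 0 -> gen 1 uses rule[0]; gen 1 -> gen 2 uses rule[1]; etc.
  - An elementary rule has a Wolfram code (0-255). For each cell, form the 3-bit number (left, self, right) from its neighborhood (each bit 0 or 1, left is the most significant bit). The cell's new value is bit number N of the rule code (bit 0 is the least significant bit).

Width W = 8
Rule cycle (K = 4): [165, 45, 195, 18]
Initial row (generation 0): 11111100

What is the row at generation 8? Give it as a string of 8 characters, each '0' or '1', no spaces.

Answer: 10010010

Derivation:
Gen 0: 11111100
Gen 1 (rule 165): 01111001
Gen 2 (rule 45): 01000001
Gen 3 (rule 195): 10011110
Gen 4 (rule 18): 01100001
Gen 5 (rule 165): 00001101
Gen 6 (rule 45): 11101011
Gen 7 (rule 195): 01100001
Gen 8 (rule 18): 10010010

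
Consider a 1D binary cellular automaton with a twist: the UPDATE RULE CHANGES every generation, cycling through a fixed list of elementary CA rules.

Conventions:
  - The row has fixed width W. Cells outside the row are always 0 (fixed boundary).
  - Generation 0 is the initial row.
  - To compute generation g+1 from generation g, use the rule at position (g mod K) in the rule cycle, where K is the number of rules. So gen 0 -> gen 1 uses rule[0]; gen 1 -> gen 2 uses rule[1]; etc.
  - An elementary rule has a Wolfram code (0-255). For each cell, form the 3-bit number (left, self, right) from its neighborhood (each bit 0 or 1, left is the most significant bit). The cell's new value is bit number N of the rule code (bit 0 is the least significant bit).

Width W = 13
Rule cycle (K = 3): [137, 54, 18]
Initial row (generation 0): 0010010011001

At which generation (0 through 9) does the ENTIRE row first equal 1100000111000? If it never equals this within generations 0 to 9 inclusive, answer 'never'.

Gen 0: 0010010011001
Gen 1 (rule 137): 1000000010000
Gen 2 (rule 54): 1100000111000
Gen 3 (rule 18): 0010001000100
Gen 4 (rule 137): 1000100010001
Gen 5 (rule 54): 1101110111011
Gen 6 (rule 18): 0000000000000
Gen 7 (rule 137): 1111111111111
Gen 8 (rule 54): 0000000000000
Gen 9 (rule 18): 0000000000000

Answer: 2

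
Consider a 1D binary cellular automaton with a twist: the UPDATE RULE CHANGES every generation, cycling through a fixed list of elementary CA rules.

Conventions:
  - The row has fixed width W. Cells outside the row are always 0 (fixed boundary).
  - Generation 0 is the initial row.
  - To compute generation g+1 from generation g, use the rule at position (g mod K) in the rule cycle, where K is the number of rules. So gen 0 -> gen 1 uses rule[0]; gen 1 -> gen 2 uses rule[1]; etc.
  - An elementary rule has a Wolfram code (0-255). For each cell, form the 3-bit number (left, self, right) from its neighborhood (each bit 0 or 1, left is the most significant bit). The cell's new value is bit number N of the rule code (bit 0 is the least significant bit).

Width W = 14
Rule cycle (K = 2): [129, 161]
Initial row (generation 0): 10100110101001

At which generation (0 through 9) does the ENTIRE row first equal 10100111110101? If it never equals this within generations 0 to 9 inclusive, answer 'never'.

Gen 0: 10100110101001
Gen 1 (rule 129): 00000000000000
Gen 2 (rule 161): 11111111111111
Gen 3 (rule 129): 01111111111110
Gen 4 (rule 161): 00111111111100
Gen 5 (rule 129): 10011111111001
Gen 6 (rule 161): 00001111110000
Gen 7 (rule 129): 11100111100111
Gen 8 (rule 161): 01000011000010
Gen 9 (rule 129): 00011000011000

Answer: never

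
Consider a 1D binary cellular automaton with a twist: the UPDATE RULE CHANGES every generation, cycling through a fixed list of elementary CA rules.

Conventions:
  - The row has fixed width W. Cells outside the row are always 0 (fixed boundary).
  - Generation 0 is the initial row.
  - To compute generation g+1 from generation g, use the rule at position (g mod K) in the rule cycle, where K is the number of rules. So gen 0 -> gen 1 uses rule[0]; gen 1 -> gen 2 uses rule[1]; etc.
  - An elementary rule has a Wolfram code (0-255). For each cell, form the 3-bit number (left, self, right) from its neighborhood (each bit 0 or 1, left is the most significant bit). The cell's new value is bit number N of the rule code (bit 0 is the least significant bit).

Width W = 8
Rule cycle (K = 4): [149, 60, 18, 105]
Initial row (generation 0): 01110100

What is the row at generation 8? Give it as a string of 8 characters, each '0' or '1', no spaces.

Answer: 11011100

Derivation:
Gen 0: 01110100
Gen 1 (rule 149): 00100111
Gen 2 (rule 60): 00110100
Gen 3 (rule 18): 01000010
Gen 4 (rule 105): 00011000
Gen 5 (rule 149): 11000111
Gen 6 (rule 60): 10100100
Gen 7 (rule 18): 00011010
Gen 8 (rule 105): 11011100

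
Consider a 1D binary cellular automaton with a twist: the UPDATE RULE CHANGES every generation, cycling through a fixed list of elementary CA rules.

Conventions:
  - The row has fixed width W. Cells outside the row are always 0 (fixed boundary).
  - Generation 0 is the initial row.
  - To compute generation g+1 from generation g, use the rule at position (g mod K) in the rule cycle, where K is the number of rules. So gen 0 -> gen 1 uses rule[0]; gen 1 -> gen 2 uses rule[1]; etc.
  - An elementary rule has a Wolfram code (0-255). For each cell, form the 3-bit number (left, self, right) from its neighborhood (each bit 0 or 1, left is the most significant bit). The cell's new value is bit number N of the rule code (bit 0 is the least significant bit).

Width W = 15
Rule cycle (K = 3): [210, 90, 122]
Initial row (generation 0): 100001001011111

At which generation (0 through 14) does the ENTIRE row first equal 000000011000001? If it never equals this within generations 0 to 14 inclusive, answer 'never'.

Gen 0: 100001001011111
Gen 1 (rule 210): 010010110001111
Gen 2 (rule 90): 101100111011001
Gen 3 (rule 122): 011111101111110
Gen 4 (rule 210): 101111100111111
Gen 5 (rule 90): 001000111100001
Gen 6 (rule 122): 010101100110010
Gen 7 (rule 210): 100000111011101
Gen 8 (rule 90): 010001101010100
Gen 9 (rule 122): 101011110101010
Gen 10 (rule 210): 000001110000001
Gen 11 (rule 90): 000011011000010
Gen 12 (rule 122): 000111111100101
Gen 13 (rule 210): 001011111111000
Gen 14 (rule 90): 010010000001100

Answer: never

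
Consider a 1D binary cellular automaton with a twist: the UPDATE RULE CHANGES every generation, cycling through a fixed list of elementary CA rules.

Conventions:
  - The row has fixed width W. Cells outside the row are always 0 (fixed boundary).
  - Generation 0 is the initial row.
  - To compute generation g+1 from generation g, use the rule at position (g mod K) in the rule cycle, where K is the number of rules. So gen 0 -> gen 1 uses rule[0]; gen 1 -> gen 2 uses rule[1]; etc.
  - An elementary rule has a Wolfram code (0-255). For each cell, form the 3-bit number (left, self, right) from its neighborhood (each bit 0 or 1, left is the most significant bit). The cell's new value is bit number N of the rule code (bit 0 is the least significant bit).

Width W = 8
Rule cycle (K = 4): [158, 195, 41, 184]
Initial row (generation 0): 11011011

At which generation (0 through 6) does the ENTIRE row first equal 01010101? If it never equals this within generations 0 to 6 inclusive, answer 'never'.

Answer: never

Derivation:
Gen 0: 11011011
Gen 1 (rule 158): 10010010
Gen 2 (rule 195): 00100100
Gen 3 (rule 41): 10000001
Gen 4 (rule 184): 01000000
Gen 5 (rule 158): 11100000
Gen 6 (rule 195): 01101111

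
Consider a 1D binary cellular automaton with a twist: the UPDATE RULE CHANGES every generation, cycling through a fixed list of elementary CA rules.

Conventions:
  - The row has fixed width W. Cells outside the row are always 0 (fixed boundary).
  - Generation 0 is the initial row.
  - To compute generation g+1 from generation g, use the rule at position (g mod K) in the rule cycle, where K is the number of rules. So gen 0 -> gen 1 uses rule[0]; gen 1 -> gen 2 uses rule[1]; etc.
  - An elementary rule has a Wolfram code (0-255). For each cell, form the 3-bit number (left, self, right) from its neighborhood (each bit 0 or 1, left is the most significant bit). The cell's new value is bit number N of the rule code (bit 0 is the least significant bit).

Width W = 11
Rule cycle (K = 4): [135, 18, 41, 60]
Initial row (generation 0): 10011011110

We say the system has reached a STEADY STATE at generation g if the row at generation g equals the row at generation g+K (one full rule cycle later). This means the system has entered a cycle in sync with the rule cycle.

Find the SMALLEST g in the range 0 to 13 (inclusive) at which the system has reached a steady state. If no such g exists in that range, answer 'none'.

Gen 0: 10011011110
Gen 1 (rule 135): 10100001100
Gen 2 (rule 18): 00010010010
Gen 3 (rule 41): 11000000000
Gen 4 (rule 60): 10100000000
Gen 5 (rule 135): 10101111111
Gen 6 (rule 18): 00000000000
Gen 7 (rule 41): 11111111111
Gen 8 (rule 60): 10000000000
Gen 9 (rule 135): 10111111111
Gen 10 (rule 18): 00000000000
Gen 11 (rule 41): 11111111111
Gen 12 (rule 60): 10000000000
Gen 13 (rule 135): 10111111111
Gen 14 (rule 18): 00000000000
Gen 15 (rule 41): 11111111111
Gen 16 (rule 60): 10000000000
Gen 17 (rule 135): 10111111111

Answer: 6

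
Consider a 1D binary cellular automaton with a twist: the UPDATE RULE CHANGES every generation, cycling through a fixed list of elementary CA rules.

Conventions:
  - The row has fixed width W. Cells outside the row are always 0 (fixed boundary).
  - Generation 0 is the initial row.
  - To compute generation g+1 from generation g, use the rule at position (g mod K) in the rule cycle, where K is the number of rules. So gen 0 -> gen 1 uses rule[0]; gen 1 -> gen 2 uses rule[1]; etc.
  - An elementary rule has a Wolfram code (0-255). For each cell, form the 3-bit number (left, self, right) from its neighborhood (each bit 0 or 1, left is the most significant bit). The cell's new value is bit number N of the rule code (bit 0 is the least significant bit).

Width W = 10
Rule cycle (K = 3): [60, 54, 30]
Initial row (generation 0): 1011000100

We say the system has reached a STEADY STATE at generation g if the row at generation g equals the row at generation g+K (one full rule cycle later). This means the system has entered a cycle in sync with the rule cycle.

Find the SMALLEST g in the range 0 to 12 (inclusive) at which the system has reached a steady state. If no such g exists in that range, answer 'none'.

Answer: none

Derivation:
Gen 0: 1011000100
Gen 1 (rule 60): 1110100110
Gen 2 (rule 54): 0001111001
Gen 3 (rule 30): 0011000111
Gen 4 (rule 60): 0010100100
Gen 5 (rule 54): 0111111110
Gen 6 (rule 30): 1100000001
Gen 7 (rule 60): 1010000001
Gen 8 (rule 54): 1111000011
Gen 9 (rule 30): 1000100110
Gen 10 (rule 60): 1100110101
Gen 11 (rule 54): 0011001111
Gen 12 (rule 30): 0110111000
Gen 13 (rule 60): 0101100100
Gen 14 (rule 54): 1110011110
Gen 15 (rule 30): 1001110001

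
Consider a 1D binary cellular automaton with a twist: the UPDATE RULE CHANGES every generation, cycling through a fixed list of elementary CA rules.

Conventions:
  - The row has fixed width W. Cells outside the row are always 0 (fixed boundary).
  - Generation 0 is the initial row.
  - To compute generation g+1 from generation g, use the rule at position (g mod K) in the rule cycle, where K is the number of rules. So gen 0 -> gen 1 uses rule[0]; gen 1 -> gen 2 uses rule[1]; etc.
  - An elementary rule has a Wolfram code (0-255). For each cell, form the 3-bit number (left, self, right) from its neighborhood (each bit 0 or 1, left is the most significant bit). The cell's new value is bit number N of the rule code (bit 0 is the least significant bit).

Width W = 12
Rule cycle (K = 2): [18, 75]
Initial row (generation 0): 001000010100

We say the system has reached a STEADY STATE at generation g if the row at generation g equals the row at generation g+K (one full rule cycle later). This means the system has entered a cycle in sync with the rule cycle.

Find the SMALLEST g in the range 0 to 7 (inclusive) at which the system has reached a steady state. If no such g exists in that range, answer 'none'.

Answer: 7

Derivation:
Gen 0: 001000010100
Gen 1 (rule 18): 010100100010
Gen 2 (rule 75): 100001001100
Gen 3 (rule 18): 010010110010
Gen 4 (rule 75): 100100110100
Gen 5 (rule 18): 011011000010
Gen 6 (rule 75): 111011011100
Gen 7 (rule 18): 000000000010
Gen 8 (rule 75): 111111111100
Gen 9 (rule 18): 000000000010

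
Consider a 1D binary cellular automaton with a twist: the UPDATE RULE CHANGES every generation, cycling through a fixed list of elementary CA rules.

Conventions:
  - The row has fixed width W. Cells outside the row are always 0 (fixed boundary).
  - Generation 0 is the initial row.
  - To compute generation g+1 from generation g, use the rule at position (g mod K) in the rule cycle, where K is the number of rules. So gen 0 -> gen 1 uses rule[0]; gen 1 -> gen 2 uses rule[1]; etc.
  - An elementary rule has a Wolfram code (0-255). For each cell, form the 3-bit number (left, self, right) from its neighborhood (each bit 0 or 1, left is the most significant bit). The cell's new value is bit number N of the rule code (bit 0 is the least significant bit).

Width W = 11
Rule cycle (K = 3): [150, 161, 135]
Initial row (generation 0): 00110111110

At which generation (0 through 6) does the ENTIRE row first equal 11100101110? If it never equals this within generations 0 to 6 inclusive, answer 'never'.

Answer: never

Derivation:
Gen 0: 00110111110
Gen 1 (rule 150): 01000011101
Gen 2 (rule 161): 00011001010
Gen 3 (rule 135): 11100011010
Gen 4 (rule 150): 01010100011
Gen 5 (rule 161): 00101001000
Gen 6 (rule 135): 11101011011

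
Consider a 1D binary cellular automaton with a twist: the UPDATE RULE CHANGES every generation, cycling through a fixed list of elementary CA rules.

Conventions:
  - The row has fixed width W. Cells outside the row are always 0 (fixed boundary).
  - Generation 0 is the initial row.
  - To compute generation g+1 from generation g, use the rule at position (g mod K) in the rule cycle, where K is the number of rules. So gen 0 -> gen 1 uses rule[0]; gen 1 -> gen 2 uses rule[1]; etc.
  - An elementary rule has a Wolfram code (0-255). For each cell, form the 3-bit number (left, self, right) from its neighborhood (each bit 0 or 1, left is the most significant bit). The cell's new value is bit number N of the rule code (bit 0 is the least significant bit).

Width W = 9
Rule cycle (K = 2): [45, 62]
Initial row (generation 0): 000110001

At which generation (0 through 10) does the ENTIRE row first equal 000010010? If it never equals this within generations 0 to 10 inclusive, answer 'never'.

Answer: never

Derivation:
Gen 0: 000110001
Gen 1 (rule 45): 110100101
Gen 2 (rule 62): 101111111
Gen 3 (rule 45): 111000000
Gen 4 (rule 62): 100100000
Gen 5 (rule 45): 100101111
Gen 6 (rule 62): 111111000
Gen 7 (rule 45): 100000011
Gen 8 (rule 62): 110000110
Gen 9 (rule 45): 100110100
Gen 10 (rule 62): 111101110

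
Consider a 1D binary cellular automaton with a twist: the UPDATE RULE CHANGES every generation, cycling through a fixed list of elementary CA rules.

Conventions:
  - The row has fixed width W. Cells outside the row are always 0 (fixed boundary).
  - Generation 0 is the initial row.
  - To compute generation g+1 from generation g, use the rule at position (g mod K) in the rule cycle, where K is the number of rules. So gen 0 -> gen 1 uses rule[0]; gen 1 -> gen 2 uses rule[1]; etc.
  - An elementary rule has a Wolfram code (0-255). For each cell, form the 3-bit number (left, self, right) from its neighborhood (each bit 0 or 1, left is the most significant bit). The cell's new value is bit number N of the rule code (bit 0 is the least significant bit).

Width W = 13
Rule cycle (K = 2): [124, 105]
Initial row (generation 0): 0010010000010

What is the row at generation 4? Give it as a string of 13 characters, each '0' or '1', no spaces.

Answer: 1010101000001

Derivation:
Gen 0: 0010010000010
Gen 1 (rule 124): 0011011000011
Gen 2 (rule 105): 1011111011011
Gen 3 (rule 124): 1110001111111
Gen 4 (rule 105): 1010101000001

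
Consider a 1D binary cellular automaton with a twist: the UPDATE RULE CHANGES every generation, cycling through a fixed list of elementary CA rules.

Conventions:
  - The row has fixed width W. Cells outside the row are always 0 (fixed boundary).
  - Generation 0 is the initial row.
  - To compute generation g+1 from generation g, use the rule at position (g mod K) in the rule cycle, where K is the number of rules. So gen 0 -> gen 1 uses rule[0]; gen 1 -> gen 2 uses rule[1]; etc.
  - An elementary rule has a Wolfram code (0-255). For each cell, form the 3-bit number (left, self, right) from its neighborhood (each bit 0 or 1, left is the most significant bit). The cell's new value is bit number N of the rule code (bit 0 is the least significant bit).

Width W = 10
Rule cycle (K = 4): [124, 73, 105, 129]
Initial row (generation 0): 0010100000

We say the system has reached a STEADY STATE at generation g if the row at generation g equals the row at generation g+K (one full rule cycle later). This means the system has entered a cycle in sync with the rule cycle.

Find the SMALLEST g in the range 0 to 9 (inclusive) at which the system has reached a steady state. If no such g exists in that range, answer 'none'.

Answer: none

Derivation:
Gen 0: 0010100000
Gen 1 (rule 124): 0011110000
Gen 2 (rule 73): 1010010111
Gen 3 (rule 105): 0100001101
Gen 4 (rule 129): 0001100000
Gen 5 (rule 124): 0001110000
Gen 6 (rule 73): 1101010111
Gen 7 (rule 105): 1110101101
Gen 8 (rule 129): 0100000000
Gen 9 (rule 124): 0110000000
Gen 10 (rule 73): 0110111111
Gen 11 (rule 105): 0111100001
Gen 12 (rule 129): 0011001100
Gen 13 (rule 124): 0011101110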